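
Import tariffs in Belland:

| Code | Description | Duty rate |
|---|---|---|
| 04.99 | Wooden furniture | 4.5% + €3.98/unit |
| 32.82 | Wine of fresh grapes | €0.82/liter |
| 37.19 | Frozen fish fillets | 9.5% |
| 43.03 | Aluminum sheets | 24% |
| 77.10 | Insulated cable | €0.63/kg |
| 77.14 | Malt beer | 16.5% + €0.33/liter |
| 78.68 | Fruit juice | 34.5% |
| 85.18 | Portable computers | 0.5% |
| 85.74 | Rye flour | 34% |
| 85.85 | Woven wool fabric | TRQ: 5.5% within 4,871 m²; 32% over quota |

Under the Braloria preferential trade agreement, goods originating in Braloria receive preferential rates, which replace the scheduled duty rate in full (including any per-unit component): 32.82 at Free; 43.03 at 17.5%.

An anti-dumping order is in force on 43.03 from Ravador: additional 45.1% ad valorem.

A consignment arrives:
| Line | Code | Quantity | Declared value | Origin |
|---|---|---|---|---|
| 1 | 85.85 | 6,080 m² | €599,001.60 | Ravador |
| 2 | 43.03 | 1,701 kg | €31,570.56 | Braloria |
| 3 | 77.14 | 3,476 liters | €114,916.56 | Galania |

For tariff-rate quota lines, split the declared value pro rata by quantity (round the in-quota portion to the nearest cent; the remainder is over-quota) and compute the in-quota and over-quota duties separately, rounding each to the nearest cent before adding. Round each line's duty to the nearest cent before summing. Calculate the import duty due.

Line 1 (85.85, Ravador, 6,080 m², €599,001.60):
Code 85.85 is under a tariff-rate quota (threshold 4,871 m²). In-quota: 4,871 m² at 5.5%; over-quota: 1,209 m² at 32%.
Pro-rata value split: in-quota = €599,001.60 × 4,871/6,080 = €479,890.92; over-quota = €599,001.60 − €479,890.92 = €119,110.68.
In-quota duty = €479,890.92 × 5.5% = €26,394.00. Over-quota duty = €119,110.68 × 32% = €38,115.42.
Line duty = €26,394.00 + €38,115.42 = €64,509.42.
Line 2 (43.03, Braloria, 1,701 kg, €31,570.56):
Base rate for 43.03 is 24%.
Origin Braloria qualifies under the Belland–Braloria agreement and 43.03 is covered: preferential rate 17.5% applies instead.
The additional-duty order on 43.03 targets Ravador, not Braloria; it does not apply.
Duty = €31,570.56 × 17.5% = €5,524.85.
Line 3 (77.14, Galania, 3,476 liters, €114,916.56):
Base rate for 77.14 is 16.5% + €0.33/liter.
Duty = €114,916.56 × 16.5% + 3,476 × €0.33 = €20,108.31.
Total = €64,509.42 + €5,524.85 + €20,108.31 = €90,142.58.

€90,142.58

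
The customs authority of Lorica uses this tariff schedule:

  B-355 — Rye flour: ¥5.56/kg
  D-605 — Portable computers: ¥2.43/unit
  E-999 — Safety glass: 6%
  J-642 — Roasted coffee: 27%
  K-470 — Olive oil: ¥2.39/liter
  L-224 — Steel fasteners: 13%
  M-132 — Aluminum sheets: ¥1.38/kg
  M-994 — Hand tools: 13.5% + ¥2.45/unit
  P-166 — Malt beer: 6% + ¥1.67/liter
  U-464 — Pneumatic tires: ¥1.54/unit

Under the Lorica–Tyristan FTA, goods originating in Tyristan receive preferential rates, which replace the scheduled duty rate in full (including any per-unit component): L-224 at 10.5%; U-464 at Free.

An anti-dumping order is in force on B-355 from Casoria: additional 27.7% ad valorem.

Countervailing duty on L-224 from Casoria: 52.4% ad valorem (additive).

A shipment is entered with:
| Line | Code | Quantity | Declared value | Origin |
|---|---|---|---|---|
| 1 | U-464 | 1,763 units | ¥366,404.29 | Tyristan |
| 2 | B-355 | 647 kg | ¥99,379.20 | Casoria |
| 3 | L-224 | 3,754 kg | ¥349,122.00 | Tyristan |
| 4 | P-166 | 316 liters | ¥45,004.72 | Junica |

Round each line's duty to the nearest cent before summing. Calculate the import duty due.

Line 1 (U-464, Tyristan, 1,763 units, ¥366,404.29):
Base rate for U-464 is ¥1.54/unit.
Origin Tyristan qualifies under the Lorica–Tyristan agreement and U-464 is covered: preferential rate Free applies instead.
Duty = ¥366,404.29 × 0% = ¥0.00.
Line 2 (B-355, Casoria, 647 kg, ¥99,379.20):
Base rate for B-355 is ¥5.56/kg.
Additional duty on B-355 from Casoria: +27.7% ad valorem. Applied ad valorem rate = 27.7%.
Duty = ¥99,379.20 × 27.7% + 647 × ¥5.56 = ¥31,125.36.
Line 3 (L-224, Tyristan, 3,754 kg, ¥349,122.00):
Base rate for L-224 is 13%.
Origin Tyristan qualifies under the Lorica–Tyristan agreement and L-224 is covered: preferential rate 10.5% applies instead.
The additional-duty order on L-224 targets Casoria, not Tyristan; it does not apply.
Duty = ¥349,122.00 × 10.5% = ¥36,657.81.
Line 4 (P-166, Junica, 316 liters, ¥45,004.72):
Base rate for P-166 is 6% + ¥1.67/liter.
Duty = ¥45,004.72 × 6% + 316 × ¥1.67 = ¥3,228.00.
Total = ¥0.00 + ¥31,125.36 + ¥36,657.81 + ¥3,228.00 = ¥71,011.17.

¥71,011.17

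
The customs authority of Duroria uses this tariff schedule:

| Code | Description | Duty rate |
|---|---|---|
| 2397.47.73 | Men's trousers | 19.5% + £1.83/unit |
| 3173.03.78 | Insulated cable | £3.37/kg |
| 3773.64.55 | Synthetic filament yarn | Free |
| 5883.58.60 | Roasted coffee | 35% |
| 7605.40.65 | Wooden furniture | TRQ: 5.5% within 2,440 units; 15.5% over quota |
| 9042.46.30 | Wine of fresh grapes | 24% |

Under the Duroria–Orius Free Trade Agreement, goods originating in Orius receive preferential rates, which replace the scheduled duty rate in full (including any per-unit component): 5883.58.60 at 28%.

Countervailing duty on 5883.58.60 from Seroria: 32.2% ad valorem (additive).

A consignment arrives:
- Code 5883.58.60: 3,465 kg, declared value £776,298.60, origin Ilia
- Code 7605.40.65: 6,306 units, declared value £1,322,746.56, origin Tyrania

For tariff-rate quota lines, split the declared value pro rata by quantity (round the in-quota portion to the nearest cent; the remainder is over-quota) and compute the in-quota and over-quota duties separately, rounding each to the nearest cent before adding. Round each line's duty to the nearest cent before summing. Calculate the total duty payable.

£425,548.78

Line 1 (5883.58.60, Ilia, 3,465 kg, £776,298.60):
Base rate for 5883.58.60 is 35%.
5883.58.60 has an FTA preferential rate, but origin Ilia is not Orius; base rate stands.
The additional-duty order on 5883.58.60 targets Seroria, not Ilia; it does not apply.
Duty = £776,298.60 × 35% = £271,704.51.
Line 2 (7605.40.65, Tyrania, 6,306 units, £1,322,746.56):
Code 7605.40.65 is under a tariff-rate quota (threshold 2,440 units). In-quota: 2,440 units at 5.5%; over-quota: 3,866 units at 15.5%.
Pro-rata value split: in-quota = £1,322,746.56 × 2,440/6,306 = £511,814.40; over-quota = £1,322,746.56 − £511,814.40 = £810,932.16.
In-quota duty = £511,814.40 × 5.5% = £28,149.79. Over-quota duty = £810,932.16 × 15.5% = £125,694.48.
Line duty = £28,149.79 + £125,694.48 = £153,844.27.
Total = £271,704.51 + £153,844.27 = £425,548.78.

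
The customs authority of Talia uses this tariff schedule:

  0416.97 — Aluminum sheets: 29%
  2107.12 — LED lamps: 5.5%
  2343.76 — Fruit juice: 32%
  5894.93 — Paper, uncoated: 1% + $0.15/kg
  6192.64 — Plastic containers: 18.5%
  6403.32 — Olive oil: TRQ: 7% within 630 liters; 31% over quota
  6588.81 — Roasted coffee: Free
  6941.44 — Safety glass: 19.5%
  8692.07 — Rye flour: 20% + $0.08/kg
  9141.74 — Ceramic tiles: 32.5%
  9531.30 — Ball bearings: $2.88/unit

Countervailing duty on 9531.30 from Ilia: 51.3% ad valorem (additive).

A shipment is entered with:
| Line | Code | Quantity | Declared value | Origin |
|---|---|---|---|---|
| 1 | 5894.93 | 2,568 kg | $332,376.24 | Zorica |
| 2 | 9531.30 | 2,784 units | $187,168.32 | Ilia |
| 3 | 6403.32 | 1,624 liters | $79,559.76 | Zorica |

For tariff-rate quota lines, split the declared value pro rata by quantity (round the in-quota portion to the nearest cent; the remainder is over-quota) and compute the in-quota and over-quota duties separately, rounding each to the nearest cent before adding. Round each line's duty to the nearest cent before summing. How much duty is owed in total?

$125,000.47

Line 1 (5894.93, Zorica, 2,568 kg, $332,376.24):
Base rate for 5894.93 is 1% + $0.15/kg.
Duty = $332,376.24 × 1% + 2,568 × $0.15 = $3,708.96.
Line 2 (9531.30, Ilia, 2,784 units, $187,168.32):
Base rate for 9531.30 is $2.88/unit.
Additional duty on 9531.30 from Ilia: +51.3% ad valorem. Applied ad valorem rate = 51.3%.
Duty = $187,168.32 × 51.3% + 2,784 × $2.88 = $104,035.27.
Line 3 (6403.32, Zorica, 1,624 liters, $79,559.76):
Code 6403.32 is under a tariff-rate quota (threshold 630 liters). In-quota: 630 liters at 7%; over-quota: 994 liters at 31%.
Pro-rata value split: in-quota = $79,559.76 × 630/1,624 = $30,863.70; over-quota = $79,559.76 − $30,863.70 = $48,696.06.
In-quota duty = $30,863.70 × 7% = $2,160.46. Over-quota duty = $48,696.06 × 31% = $15,095.78.
Line duty = $2,160.46 + $15,095.78 = $17,256.24.
Total = $3,708.96 + $104,035.27 + $17,256.24 = $125,000.47.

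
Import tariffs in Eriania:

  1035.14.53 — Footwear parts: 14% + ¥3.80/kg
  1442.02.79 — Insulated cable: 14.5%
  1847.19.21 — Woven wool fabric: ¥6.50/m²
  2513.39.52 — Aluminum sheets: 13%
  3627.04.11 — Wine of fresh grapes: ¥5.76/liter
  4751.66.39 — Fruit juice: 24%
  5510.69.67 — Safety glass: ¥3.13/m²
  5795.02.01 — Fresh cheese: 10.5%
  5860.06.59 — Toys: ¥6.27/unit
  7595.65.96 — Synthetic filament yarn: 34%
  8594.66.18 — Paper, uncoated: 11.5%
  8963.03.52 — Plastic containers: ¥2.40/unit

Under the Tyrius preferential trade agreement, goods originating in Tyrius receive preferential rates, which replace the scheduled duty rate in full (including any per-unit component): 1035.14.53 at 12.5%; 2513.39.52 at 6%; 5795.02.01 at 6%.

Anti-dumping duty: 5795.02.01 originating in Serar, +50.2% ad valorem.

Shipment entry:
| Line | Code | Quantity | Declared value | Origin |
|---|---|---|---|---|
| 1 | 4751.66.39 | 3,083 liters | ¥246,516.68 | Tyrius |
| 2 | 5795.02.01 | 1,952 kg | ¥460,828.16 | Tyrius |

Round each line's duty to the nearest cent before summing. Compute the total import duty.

¥86,813.69

Line 1 (4751.66.39, Tyrius, 3,083 liters, ¥246,516.68):
Base rate for 4751.66.39 is 24%.
Origin Tyrius is the FTA partner but 4751.66.39 is not on the preference list; base rate stands.
Duty = ¥246,516.68 × 24% = ¥59,164.00.
Line 2 (5795.02.01, Tyrius, 1,952 kg, ¥460,828.16):
Base rate for 5795.02.01 is 10.5%.
Origin Tyrius qualifies under the Eriania–Tyrius agreement and 5795.02.01 is covered: preferential rate 6% applies instead.
The additional-duty order on 5795.02.01 targets Serar, not Tyrius; it does not apply.
Duty = ¥460,828.16 × 6% = ¥27,649.69.
Total = ¥59,164.00 + ¥27,649.69 = ¥86,813.69.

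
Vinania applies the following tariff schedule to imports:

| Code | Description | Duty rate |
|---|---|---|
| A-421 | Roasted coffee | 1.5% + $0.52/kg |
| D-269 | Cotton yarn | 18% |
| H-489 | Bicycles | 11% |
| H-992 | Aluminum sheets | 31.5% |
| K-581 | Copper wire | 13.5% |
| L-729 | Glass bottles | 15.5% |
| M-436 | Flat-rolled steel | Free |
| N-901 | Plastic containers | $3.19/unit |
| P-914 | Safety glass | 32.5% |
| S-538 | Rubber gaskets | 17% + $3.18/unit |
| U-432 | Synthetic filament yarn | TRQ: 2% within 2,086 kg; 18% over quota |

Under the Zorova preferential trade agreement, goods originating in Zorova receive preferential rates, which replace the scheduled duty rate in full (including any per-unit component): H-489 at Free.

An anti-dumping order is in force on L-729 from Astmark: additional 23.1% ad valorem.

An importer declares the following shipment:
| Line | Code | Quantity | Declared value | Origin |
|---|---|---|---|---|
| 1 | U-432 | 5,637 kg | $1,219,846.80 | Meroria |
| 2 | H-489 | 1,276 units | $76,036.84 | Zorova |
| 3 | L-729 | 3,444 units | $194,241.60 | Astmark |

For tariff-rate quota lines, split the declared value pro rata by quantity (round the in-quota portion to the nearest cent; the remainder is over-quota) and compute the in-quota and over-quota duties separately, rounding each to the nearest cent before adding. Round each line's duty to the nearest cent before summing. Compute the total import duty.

$222,324.02

Line 1 (U-432, Meroria, 5,637 kg, $1,219,846.80):
Code U-432 is under a tariff-rate quota (threshold 2,086 kg). In-quota: 2,086 kg at 2%; over-quota: 3,551 kg at 18%.
Pro-rata value split: in-quota = $1,219,846.80 × 2,086/5,637 = $451,410.40; over-quota = $1,219,846.80 − $451,410.40 = $768,436.40.
In-quota duty = $451,410.40 × 2% = $9,028.21. Over-quota duty = $768,436.40 × 18% = $138,318.55.
Line duty = $9,028.21 + $138,318.55 = $147,346.76.
Line 2 (H-489, Zorova, 1,276 units, $76,036.84):
Base rate for H-489 is 11%.
Origin Zorova qualifies under the Vinania–Zorova agreement and H-489 is covered: preferential rate Free applies instead.
Duty = $76,036.84 × 0% = $0.00.
Line 3 (L-729, Astmark, 3,444 units, $194,241.60):
Base rate for L-729 is 15.5%.
Additional duty on L-729 from Astmark: +23.1%. Applied ad valorem rate: 15.5% + 23.1% = 38.6%.
Duty = $194,241.60 × 38.6% = $74,977.26.
Total = $147,346.76 + $0.00 + $74,977.26 = $222,324.02.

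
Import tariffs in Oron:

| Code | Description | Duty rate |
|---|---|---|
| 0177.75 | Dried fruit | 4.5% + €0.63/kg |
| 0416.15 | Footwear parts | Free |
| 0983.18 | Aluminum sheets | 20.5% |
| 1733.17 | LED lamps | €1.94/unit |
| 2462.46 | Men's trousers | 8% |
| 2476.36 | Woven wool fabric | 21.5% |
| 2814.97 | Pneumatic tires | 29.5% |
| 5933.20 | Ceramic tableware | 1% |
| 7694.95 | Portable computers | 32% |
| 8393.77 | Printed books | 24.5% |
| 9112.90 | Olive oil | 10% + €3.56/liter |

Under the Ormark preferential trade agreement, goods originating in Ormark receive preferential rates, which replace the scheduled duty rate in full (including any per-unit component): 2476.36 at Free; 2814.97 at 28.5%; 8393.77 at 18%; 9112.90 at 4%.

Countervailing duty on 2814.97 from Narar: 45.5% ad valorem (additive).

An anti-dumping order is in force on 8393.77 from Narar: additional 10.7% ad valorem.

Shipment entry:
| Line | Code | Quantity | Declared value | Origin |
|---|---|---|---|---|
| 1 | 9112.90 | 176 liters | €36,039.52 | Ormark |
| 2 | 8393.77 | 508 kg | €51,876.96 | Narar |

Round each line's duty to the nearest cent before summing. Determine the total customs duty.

€19,702.27

Line 1 (9112.90, Ormark, 176 liters, €36,039.52):
Base rate for 9112.90 is 10% + €3.56/liter.
Origin Ormark qualifies under the Oron–Ormark agreement and 9112.90 is covered: preferential rate 4% applies instead.
Duty = €36,039.52 × 4% = €1,441.58.
Line 2 (8393.77, Narar, 508 kg, €51,876.96):
Base rate for 8393.77 is 24.5%.
8393.77 has an FTA preferential rate, but origin Narar is not Ormark; base rate stands.
Additional duty on 8393.77 from Narar: +10.7%. Applied ad valorem rate: 24.5% + 10.7% = 35.2%.
Duty = €51,876.96 × 35.2% = €18,260.69.
Total = €1,441.58 + €18,260.69 = €19,702.27.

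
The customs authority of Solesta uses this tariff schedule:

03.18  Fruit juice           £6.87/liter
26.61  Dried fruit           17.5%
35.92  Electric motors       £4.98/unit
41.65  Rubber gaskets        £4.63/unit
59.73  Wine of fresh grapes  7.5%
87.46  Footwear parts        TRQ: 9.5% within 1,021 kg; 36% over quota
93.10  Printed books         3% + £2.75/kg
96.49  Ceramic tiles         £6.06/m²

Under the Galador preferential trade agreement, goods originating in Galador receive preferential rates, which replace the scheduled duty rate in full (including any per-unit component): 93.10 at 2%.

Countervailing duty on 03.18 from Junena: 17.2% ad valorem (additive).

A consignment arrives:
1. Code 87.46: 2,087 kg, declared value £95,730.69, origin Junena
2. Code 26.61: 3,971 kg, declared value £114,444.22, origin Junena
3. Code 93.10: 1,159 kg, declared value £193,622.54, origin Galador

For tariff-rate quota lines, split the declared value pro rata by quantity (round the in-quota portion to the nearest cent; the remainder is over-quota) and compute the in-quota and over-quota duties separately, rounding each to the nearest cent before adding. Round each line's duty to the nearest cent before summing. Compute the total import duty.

Line 1 (87.46, Junena, 2,087 kg, £95,730.69):
Code 87.46 is under a tariff-rate quota (threshold 1,021 kg). In-quota: 1,021 kg at 9.5%; over-quota: 1,066 kg at 36%.
Pro-rata value split: in-quota = £95,730.69 × 1,021/2,087 = £46,833.27; over-quota = £95,730.69 − £46,833.27 = £48,897.42.
In-quota duty = £46,833.27 × 9.5% = £4,449.16. Over-quota duty = £48,897.42 × 36% = £17,603.07.
Line duty = £4,449.16 + £17,603.07 = £22,052.23.
Line 2 (26.61, Junena, 3,971 kg, £114,444.22):
Base rate for 26.61 is 17.5%.
Duty = £114,444.22 × 17.5% = £20,027.74.
Line 3 (93.10, Galador, 1,159 kg, £193,622.54):
Base rate for 93.10 is 3% + £2.75/kg.
Origin Galador qualifies under the Solesta–Galador agreement and 93.10 is covered: preferential rate 2% applies instead.
Duty = £193,622.54 × 2% = £3,872.45.
Total = £22,052.23 + £20,027.74 + £3,872.45 = £45,952.42.

£45,952.42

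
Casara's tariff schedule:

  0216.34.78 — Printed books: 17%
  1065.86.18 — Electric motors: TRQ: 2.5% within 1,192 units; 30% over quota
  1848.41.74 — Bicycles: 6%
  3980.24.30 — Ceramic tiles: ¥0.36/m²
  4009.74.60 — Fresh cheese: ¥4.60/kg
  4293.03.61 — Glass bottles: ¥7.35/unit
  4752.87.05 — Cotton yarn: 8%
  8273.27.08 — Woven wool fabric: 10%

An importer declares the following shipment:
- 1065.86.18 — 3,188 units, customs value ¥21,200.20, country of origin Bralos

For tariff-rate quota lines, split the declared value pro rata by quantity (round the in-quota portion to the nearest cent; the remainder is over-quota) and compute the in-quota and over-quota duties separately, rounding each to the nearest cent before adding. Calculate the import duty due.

¥4,180.19

Line 1 (1065.86.18, Bralos, 3,188 units, ¥21,200.20):
Code 1065.86.18 is under a tariff-rate quota (threshold 1,192 units). In-quota: 1,192 units at 2.5%; over-quota: 1,996 units at 30%.
Pro-rata value split: in-quota = ¥21,200.20 × 1,192/3,188 = ¥7,926.80; over-quota = ¥21,200.20 − ¥7,926.80 = ¥13,273.40.
In-quota duty = ¥7,926.80 × 2.5% = ¥198.17. Over-quota duty = ¥13,273.40 × 30% = ¥3,982.02.
Line duty = ¥198.17 + ¥3,982.02 = ¥4,180.19.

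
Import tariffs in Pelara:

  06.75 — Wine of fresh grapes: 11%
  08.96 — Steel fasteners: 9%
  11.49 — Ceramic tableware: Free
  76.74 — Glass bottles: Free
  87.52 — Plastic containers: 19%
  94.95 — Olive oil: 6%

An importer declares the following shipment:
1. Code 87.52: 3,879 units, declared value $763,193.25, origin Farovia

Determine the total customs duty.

Line 1 (87.52, Farovia, 3,879 units, $763,193.25):
Base rate for 87.52 is 19%.
Duty = $763,193.25 × 19% = $145,006.72.

$145,006.72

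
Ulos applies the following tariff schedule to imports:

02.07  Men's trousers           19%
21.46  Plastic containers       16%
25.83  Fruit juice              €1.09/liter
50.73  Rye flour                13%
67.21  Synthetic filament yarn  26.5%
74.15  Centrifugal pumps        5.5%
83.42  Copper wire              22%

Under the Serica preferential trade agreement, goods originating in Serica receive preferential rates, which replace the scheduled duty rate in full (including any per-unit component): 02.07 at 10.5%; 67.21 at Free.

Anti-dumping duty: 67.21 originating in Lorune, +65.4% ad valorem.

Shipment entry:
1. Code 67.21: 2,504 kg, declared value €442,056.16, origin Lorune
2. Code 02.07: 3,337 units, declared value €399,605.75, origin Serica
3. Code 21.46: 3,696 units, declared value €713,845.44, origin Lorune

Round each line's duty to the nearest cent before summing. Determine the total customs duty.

€562,423.48

Line 1 (67.21, Lorune, 2,504 kg, €442,056.16):
Base rate for 67.21 is 26.5%.
67.21 has an FTA preferential rate, but origin Lorune is not Serica; base rate stands.
Additional duty on 67.21 from Lorune: +65.4%. Applied ad valorem rate: 26.5% + 65.4% = 91.9%.
Duty = €442,056.16 × 91.9% = €406,249.61.
Line 2 (02.07, Serica, 3,337 units, €399,605.75):
Base rate for 02.07 is 19%.
Origin Serica qualifies under the Ulos–Serica agreement and 02.07 is covered: preferential rate 10.5% applies instead.
Duty = €399,605.75 × 10.5% = €41,958.60.
Line 3 (21.46, Lorune, 3,696 units, €713,845.44):
Base rate for 21.46 is 16%.
Duty = €713,845.44 × 16% = €114,215.27.
Total = €406,249.61 + €41,958.60 + €114,215.27 = €562,423.48.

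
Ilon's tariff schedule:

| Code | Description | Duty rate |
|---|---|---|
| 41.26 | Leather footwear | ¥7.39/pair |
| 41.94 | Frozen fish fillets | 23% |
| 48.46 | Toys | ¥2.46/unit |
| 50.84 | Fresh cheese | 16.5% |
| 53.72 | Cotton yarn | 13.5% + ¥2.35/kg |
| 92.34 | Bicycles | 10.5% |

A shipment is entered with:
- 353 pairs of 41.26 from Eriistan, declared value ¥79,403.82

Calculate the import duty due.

¥2,608.67

Line 1 (41.26, Eriistan, 353 pairs, ¥79,403.82):
Base rate for 41.26 is ¥7.39/pair.
Duty = 353 × ¥7.39 = ¥2,608.67.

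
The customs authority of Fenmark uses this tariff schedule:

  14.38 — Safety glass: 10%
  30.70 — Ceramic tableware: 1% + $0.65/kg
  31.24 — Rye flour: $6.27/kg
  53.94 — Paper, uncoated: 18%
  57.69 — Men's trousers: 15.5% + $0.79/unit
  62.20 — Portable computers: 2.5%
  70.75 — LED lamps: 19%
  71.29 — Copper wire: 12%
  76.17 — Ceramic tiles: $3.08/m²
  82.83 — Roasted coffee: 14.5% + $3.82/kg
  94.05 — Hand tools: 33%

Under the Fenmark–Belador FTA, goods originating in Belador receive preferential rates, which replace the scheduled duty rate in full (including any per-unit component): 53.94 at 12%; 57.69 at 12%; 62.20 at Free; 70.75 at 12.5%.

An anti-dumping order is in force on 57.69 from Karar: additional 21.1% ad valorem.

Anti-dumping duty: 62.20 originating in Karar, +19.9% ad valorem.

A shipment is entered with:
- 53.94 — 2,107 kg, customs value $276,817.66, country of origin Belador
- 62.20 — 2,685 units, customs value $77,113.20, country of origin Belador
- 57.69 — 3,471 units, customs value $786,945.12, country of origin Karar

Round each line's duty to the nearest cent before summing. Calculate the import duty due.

$323,982.12

Line 1 (53.94, Belador, 2,107 kg, $276,817.66):
Base rate for 53.94 is 18%.
Origin Belador qualifies under the Fenmark–Belador agreement and 53.94 is covered: preferential rate 12% applies instead.
Duty = $276,817.66 × 12% = $33,218.12.
Line 2 (62.20, Belador, 2,685 units, $77,113.20):
Base rate for 62.20 is 2.5%.
Origin Belador qualifies under the Fenmark–Belador agreement and 62.20 is covered: preferential rate Free applies instead.
The additional-duty order on 62.20 targets Karar, not Belador; it does not apply.
Duty = $77,113.20 × 0% = $0.00.
Line 3 (57.69, Karar, 3,471 units, $786,945.12):
Base rate for 57.69 is 15.5% + $0.79/unit.
57.69 has an FTA preferential rate, but origin Karar is not Belador; base rate stands.
Additional duty on 57.69 from Karar: +21.1%. Applied ad valorem rate: 15.5% + 21.1% = 36.6%.
Duty = $786,945.12 × 36.6% + 3,471 × $0.79 = $290,764.00.
Total = $33,218.12 + $0.00 + $290,764.00 = $323,982.12.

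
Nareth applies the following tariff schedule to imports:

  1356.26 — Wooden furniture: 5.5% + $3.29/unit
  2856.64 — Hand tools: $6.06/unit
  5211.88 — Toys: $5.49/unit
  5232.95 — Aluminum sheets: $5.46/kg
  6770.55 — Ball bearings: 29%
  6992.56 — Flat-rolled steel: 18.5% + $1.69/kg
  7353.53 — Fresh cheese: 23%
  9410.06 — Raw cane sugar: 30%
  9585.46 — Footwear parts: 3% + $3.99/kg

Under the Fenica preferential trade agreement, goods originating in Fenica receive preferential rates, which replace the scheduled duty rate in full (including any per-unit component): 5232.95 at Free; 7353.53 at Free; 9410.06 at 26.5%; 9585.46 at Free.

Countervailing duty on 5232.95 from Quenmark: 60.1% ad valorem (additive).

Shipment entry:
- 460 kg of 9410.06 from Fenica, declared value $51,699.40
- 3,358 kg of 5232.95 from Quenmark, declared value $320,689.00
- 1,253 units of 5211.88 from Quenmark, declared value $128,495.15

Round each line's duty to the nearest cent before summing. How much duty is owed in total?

Line 1 (9410.06, Fenica, 460 kg, $51,699.40):
Base rate for 9410.06 is 30%.
Origin Fenica qualifies under the Nareth–Fenica agreement and 9410.06 is covered: preferential rate 26.5% applies instead.
Duty = $51,699.40 × 26.5% = $13,700.34.
Line 2 (5232.95, Quenmark, 3,358 kg, $320,689.00):
Base rate for 5232.95 is $5.46/kg.
5232.95 has an FTA preferential rate, but origin Quenmark is not Fenica; base rate stands.
Additional duty on 5232.95 from Quenmark: +60.1% ad valorem. Applied ad valorem rate = 60.1%.
Duty = $320,689.00 × 60.1% + 3,358 × $5.46 = $211,068.77.
Line 3 (5211.88, Quenmark, 1,253 units, $128,495.15):
Base rate for 5211.88 is $5.49/unit.
Duty = 1,253 × $5.49 = $6,878.97.
Total = $13,700.34 + $211,068.77 + $6,878.97 = $231,648.08.

$231,648.08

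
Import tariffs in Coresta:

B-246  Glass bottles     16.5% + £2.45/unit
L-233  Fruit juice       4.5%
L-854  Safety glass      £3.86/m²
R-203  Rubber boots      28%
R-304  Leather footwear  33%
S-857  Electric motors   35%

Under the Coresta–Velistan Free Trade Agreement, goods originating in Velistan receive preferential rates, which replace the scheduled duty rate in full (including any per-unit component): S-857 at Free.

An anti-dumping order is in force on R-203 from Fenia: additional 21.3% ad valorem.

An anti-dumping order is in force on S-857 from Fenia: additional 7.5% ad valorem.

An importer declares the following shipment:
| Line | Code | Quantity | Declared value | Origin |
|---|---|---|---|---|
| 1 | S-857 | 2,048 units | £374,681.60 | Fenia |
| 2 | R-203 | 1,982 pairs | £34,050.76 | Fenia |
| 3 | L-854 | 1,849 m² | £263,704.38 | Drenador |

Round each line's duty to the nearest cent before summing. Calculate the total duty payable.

Line 1 (S-857, Fenia, 2,048 units, £374,681.60):
Base rate for S-857 is 35%.
S-857 has an FTA preferential rate, but origin Fenia is not Velistan; base rate stands.
Additional duty on S-857 from Fenia: +7.5%. Applied ad valorem rate: 35% + 7.5% = 42.5%.
Duty = £374,681.60 × 42.5% = £159,239.68.
Line 2 (R-203, Fenia, 1,982 pairs, £34,050.76):
Base rate for R-203 is 28%.
Additional duty on R-203 from Fenia: +21.3%. Applied ad valorem rate: 28% + 21.3% = 49.3%.
Duty = £34,050.76 × 49.3% = £16,787.02.
Line 3 (L-854, Drenador, 1,849 m², £263,704.38):
Base rate for L-854 is £3.86/m².
Duty = 1,849 × £3.86 = £7,137.14.
Total = £159,239.68 + £16,787.02 + £7,137.14 = £183,163.84.

£183,163.84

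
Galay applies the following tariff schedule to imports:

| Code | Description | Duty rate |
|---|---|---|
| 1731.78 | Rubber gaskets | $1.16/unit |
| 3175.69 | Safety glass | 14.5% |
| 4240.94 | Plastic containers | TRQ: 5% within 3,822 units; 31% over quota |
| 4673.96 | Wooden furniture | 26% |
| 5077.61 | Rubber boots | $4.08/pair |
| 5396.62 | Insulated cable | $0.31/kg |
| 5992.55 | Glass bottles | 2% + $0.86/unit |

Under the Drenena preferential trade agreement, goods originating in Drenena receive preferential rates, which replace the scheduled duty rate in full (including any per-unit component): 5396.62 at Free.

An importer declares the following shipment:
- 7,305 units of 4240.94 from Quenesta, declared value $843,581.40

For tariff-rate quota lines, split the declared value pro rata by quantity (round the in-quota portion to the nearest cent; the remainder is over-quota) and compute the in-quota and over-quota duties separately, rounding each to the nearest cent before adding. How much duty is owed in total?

$146,755.45

Line 1 (4240.94, Quenesta, 7,305 units, $843,581.40):
Code 4240.94 is under a tariff-rate quota (threshold 3,822 units). In-quota: 3,822 units at 5%; over-quota: 3,483 units at 31%.
Pro-rata value split: in-quota = $843,581.40 × 3,822/7,305 = $441,364.56; over-quota = $843,581.40 − $441,364.56 = $402,216.84.
In-quota duty = $441,364.56 × 5% = $22,068.23. Over-quota duty = $402,216.84 × 31% = $124,687.22.
Line duty = $22,068.23 + $124,687.22 = $146,755.45.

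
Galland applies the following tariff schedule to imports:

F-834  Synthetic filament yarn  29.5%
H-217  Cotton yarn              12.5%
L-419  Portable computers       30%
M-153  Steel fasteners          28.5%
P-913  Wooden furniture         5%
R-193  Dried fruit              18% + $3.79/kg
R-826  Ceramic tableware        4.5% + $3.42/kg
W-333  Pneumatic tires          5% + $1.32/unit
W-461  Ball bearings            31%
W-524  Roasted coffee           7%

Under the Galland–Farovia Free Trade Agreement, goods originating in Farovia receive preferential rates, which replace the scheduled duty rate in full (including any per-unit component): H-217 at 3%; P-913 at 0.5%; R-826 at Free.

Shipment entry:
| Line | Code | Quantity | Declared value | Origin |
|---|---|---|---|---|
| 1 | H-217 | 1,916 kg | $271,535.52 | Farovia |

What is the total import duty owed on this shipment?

Line 1 (H-217, Farovia, 1,916 kg, $271,535.52):
Base rate for H-217 is 12.5%.
Origin Farovia qualifies under the Galland–Farovia agreement and H-217 is covered: preferential rate 3% applies instead.
Duty = $271,535.52 × 3% = $8,146.07.

$8,146.07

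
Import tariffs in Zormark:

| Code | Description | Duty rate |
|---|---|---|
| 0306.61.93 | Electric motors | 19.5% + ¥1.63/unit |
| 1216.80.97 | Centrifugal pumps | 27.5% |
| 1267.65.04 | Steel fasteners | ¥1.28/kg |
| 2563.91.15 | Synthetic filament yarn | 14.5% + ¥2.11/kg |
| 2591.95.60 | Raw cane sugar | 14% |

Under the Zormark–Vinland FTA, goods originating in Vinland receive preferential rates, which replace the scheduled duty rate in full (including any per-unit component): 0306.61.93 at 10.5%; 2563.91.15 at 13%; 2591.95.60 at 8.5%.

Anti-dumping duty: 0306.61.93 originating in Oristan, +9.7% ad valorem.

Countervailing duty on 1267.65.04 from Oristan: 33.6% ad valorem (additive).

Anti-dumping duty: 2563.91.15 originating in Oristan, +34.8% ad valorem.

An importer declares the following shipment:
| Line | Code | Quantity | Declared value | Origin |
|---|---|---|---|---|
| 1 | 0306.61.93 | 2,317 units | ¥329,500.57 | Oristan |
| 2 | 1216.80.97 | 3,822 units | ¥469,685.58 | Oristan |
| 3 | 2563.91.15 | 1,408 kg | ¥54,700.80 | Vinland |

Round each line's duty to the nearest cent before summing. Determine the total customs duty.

¥236,265.51

Line 1 (0306.61.93, Oristan, 2,317 units, ¥329,500.57):
Base rate for 0306.61.93 is 19.5% + ¥1.63/unit.
0306.61.93 has an FTA preferential rate, but origin Oristan is not Vinland; base rate stands.
Additional duty on 0306.61.93 from Oristan: +9.7%. Applied ad valorem rate: 19.5% + 9.7% = 29.2%.
Duty = ¥329,500.57 × 29.2% + 2,317 × ¥1.63 = ¥99,990.88.
Line 2 (1216.80.97, Oristan, 3,822 units, ¥469,685.58):
Base rate for 1216.80.97 is 27.5%.
Duty = ¥469,685.58 × 27.5% = ¥129,163.53.
Line 3 (2563.91.15, Vinland, 1,408 kg, ¥54,700.80):
Base rate for 2563.91.15 is 14.5% + ¥2.11/kg.
Origin Vinland qualifies under the Zormark–Vinland agreement and 2563.91.15 is covered: preferential rate 13% applies instead.
The additional-duty order on 2563.91.15 targets Oristan, not Vinland; it does not apply.
Duty = ¥54,700.80 × 13% = ¥7,111.10.
Total = ¥99,990.88 + ¥129,163.53 + ¥7,111.10 = ¥236,265.51.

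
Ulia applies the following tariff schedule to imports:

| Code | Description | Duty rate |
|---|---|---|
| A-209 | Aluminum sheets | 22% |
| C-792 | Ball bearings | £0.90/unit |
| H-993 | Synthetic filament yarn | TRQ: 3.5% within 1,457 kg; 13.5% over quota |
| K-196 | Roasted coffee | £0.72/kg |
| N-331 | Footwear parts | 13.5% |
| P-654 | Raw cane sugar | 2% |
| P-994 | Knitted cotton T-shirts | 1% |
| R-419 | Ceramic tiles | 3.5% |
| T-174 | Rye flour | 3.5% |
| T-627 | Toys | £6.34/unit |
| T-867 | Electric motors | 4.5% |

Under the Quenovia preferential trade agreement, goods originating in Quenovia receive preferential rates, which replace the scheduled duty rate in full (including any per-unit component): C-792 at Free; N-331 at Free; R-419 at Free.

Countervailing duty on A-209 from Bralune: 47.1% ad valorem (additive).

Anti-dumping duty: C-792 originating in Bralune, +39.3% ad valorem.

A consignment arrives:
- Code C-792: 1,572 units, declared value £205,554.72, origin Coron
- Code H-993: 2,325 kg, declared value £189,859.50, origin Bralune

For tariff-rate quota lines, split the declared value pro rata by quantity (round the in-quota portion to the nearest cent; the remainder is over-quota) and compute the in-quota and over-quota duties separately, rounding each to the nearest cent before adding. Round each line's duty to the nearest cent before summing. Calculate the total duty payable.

£15,147.97

Line 1 (C-792, Coron, 1,572 units, £205,554.72):
Base rate for C-792 is £0.90/unit.
C-792 has an FTA preferential rate, but origin Coron is not Quenovia; base rate stands.
The additional-duty order on C-792 targets Bralune, not Coron; it does not apply.
Duty = 1,572 × £0.90 = £1,414.80.
Line 2 (H-993, Bralune, 2,325 kg, £189,859.50):
Code H-993 is under a tariff-rate quota (threshold 1,457 kg). In-quota: 1,457 kg at 3.5%; over-quota: 868 kg at 13.5%.
Pro-rata value split: in-quota = £189,859.50 × 1,457/2,325 = £118,978.62; over-quota = £189,859.50 − £118,978.62 = £70,880.88.
In-quota duty = £118,978.62 × 3.5% = £4,164.25. Over-quota duty = £70,880.88 × 13.5% = £9,568.92.
Line duty = £4,164.25 + £9,568.92 = £13,733.17.
Total = £1,414.80 + £13,733.17 = £15,147.97.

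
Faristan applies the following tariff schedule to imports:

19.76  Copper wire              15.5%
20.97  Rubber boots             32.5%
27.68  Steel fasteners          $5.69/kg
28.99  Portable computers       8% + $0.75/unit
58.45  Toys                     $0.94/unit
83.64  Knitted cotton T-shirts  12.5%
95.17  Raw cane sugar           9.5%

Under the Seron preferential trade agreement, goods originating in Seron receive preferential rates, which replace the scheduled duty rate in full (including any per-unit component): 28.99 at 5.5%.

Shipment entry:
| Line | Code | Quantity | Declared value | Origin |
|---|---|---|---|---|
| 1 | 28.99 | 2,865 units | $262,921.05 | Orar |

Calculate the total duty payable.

$23,182.43

Line 1 (28.99, Orar, 2,865 units, $262,921.05):
Base rate for 28.99 is 8% + $0.75/unit.
28.99 has an FTA preferential rate, but origin Orar is not Seron; base rate stands.
Duty = $262,921.05 × 8% + 2,865 × $0.75 = $23,182.43.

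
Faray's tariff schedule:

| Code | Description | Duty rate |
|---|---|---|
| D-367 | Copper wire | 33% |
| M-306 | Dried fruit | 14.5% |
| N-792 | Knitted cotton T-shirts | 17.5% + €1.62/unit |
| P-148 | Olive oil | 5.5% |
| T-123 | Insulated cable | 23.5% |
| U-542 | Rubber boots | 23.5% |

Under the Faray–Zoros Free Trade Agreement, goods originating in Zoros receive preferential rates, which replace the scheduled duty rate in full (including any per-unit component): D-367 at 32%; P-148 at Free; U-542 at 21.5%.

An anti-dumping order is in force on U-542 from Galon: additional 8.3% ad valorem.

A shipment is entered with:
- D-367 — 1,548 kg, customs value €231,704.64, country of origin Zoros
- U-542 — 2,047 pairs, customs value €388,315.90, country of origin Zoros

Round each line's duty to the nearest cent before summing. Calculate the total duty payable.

€157,633.40

Line 1 (D-367, Zoros, 1,548 kg, €231,704.64):
Base rate for D-367 is 33%.
Origin Zoros qualifies under the Faray–Zoros agreement and D-367 is covered: preferential rate 32% applies instead.
Duty = €231,704.64 × 32% = €74,145.48.
Line 2 (U-542, Zoros, 2,047 pairs, €388,315.90):
Base rate for U-542 is 23.5%.
Origin Zoros qualifies under the Faray–Zoros agreement and U-542 is covered: preferential rate 21.5% applies instead.
The additional-duty order on U-542 targets Galon, not Zoros; it does not apply.
Duty = €388,315.90 × 21.5% = €83,487.92.
Total = €74,145.48 + €83,487.92 = €157,633.40.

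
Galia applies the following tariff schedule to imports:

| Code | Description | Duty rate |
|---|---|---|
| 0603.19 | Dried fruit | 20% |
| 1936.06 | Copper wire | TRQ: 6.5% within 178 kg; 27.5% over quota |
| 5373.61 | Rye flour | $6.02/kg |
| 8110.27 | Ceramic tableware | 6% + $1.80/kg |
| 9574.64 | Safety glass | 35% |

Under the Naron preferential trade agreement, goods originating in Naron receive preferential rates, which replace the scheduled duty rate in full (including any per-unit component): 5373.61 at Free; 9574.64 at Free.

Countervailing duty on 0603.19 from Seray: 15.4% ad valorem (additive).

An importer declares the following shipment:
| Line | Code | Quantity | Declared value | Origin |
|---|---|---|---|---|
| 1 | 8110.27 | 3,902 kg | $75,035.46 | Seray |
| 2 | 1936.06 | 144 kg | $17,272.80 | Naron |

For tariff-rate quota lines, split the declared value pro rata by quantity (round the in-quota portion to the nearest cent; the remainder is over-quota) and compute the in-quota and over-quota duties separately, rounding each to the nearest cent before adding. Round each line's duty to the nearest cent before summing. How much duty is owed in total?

$12,648.46

Line 1 (8110.27, Seray, 3,902 kg, $75,035.46):
Base rate for 8110.27 is 6% + $1.80/kg.
Duty = $75,035.46 × 6% + 3,902 × $1.80 = $11,525.73.
Line 2 (1936.06, Naron, 144 kg, $17,272.80):
Code 1936.06 is under a tariff-rate quota (threshold 178 kg). Quantity 144 kg is within the quota, so the in-quota rate 6.5% applies to the full value.
Duty = $17,272.80 × 6.5% = $1,122.73.
Total = $11,525.73 + $1,122.73 = $12,648.46.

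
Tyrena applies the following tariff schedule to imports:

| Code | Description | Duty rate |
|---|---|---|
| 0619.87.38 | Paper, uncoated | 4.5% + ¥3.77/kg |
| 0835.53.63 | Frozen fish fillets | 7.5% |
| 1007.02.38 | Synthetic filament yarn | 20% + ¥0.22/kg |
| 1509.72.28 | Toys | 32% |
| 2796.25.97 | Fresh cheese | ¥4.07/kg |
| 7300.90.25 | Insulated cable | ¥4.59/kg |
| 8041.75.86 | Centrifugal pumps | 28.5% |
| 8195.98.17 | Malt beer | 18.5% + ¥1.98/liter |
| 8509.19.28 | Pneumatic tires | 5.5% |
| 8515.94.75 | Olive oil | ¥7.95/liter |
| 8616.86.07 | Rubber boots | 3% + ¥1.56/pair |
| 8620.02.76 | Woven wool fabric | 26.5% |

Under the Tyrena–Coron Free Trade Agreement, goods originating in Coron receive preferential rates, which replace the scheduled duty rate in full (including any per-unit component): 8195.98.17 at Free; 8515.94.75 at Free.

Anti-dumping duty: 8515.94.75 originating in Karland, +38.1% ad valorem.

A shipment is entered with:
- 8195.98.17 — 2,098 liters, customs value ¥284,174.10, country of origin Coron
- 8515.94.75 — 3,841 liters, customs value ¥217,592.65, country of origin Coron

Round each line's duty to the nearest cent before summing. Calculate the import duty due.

Line 1 (8195.98.17, Coron, 2,098 liters, ¥284,174.10):
Base rate for 8195.98.17 is 18.5% + ¥1.98/liter.
Origin Coron qualifies under the Tyrena–Coron agreement and 8195.98.17 is covered: preferential rate Free applies instead.
Duty = ¥284,174.10 × 0% = ¥0.00.
Line 2 (8515.94.75, Coron, 3,841 liters, ¥217,592.65):
Base rate for 8515.94.75 is ¥7.95/liter.
Origin Coron qualifies under the Tyrena–Coron agreement and 8515.94.75 is covered: preferential rate Free applies instead.
The additional-duty order on 8515.94.75 targets Karland, not Coron; it does not apply.
Duty = ¥217,592.65 × 0% = ¥0.00.
Total = ¥0.00 + ¥0.00 = ¥0.00.

¥0.00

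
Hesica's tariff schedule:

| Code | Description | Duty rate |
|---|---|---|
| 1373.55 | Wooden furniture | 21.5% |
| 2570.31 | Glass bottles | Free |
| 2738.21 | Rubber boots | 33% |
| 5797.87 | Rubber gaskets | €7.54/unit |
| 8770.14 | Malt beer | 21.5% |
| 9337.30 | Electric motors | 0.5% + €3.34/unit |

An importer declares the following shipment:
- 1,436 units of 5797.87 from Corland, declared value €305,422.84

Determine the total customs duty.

Line 1 (5797.87, Corland, 1,436 units, €305,422.84):
Base rate for 5797.87 is €7.54/unit.
Duty = 1,436 × €7.54 = €10,827.44.

€10,827.44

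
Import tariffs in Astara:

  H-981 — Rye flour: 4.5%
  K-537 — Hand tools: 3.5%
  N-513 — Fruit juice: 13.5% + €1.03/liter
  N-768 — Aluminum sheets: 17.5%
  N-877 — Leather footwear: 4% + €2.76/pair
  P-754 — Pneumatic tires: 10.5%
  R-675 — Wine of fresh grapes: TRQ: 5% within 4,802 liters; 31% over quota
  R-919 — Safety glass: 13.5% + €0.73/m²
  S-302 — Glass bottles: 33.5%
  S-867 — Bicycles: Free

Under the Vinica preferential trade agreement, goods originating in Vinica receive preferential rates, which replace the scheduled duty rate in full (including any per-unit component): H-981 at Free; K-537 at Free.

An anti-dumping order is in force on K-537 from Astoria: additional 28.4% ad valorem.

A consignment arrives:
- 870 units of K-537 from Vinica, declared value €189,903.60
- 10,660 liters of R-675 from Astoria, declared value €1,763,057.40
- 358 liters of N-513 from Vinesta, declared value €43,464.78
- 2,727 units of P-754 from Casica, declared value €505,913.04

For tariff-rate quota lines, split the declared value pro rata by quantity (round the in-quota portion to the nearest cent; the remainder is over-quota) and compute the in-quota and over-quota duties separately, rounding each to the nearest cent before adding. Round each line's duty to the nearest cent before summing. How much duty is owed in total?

€399,412.43

Line 1 (K-537, Vinica, 870 units, €189,903.60):
Base rate for K-537 is 3.5%.
Origin Vinica qualifies under the Astara–Vinica agreement and K-537 is covered: preferential rate Free applies instead.
The additional-duty order on K-537 targets Astoria, not Vinica; it does not apply.
Duty = €189,903.60 × 0% = €0.00.
Line 2 (R-675, Astoria, 10,660 liters, €1,763,057.40):
Code R-675 is under a tariff-rate quota (threshold 4,802 liters). In-quota: 4,802 liters at 5%; over-quota: 5,858 liters at 31%.
Pro-rata value split: in-quota = €1,763,057.40 × 4,802/10,660 = €794,202.78; over-quota = €1,763,057.40 − €794,202.78 = €968,854.62.
In-quota duty = €794,202.78 × 5% = €39,710.14. Over-quota duty = €968,854.62 × 31% = €300,344.93.
Line duty = €39,710.14 + €300,344.93 = €340,055.07.
Line 3 (N-513, Vinesta, 358 liters, €43,464.78):
Base rate for N-513 is 13.5% + €1.03/liter.
Duty = €43,464.78 × 13.5% + 358 × €1.03 = €6,236.49.
Line 4 (P-754, Casica, 2,727 units, €505,913.04):
Base rate for P-754 is 10.5%.
Duty = €505,913.04 × 10.5% = €53,120.87.
Total = €0.00 + €340,055.07 + €6,236.49 + €53,120.87 = €399,412.43.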